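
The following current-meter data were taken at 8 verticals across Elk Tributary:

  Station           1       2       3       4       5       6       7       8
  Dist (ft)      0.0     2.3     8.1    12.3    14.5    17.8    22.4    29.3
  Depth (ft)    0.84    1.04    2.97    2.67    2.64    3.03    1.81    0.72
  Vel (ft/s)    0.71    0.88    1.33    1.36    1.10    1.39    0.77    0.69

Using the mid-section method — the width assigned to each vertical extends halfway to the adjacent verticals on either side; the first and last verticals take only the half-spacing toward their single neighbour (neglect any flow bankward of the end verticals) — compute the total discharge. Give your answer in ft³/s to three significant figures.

70.1 ft³/s

w_1 = (2.3 − 0.0)/2 = 1.15 ft; q_1 = 0.71 × 0.84 × 1.15 = 0.6859 ft³/s
w_2 = (8.1 − 0.0)/2 = 4.05 ft; q_2 = 0.88 × 1.04 × 4.05 = 3.707 ft³/s
w_3 = (12.3 − 2.3)/2 = 5 ft; q_3 = 1.33 × 2.97 × 5 = 19.75 ft³/s
w_4 = (14.5 − 8.1)/2 = 3.2 ft; q_4 = 1.36 × 2.67 × 3.2 = 11.62 ft³/s
w_5 = (17.8 − 12.3)/2 = 2.75 ft; q_5 = 1.10 × 2.64 × 2.75 = 7.986 ft³/s
w_6 = (22.4 − 14.5)/2 = 3.95 ft; q_6 = 1.39 × 3.03 × 3.95 = 16.64 ft³/s
w_7 = (29.3 − 17.8)/2 = 5.75 ft; q_7 = 0.77 × 1.81 × 5.75 = 8.014 ft³/s
w_8 = (29.3 − 22.4)/2 = 3.45 ft; q_8 = 0.69 × 0.72 × 3.45 = 1.714 ft³/s
Q = Σ qᵢ = 70.11 ft³/s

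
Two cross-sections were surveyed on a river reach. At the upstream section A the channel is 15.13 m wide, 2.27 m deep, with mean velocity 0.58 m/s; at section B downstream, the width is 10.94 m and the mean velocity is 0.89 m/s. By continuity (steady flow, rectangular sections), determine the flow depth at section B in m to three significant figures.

2.05 m

Q = A₁V₁ = (15.13×2.27) × 0.58 = 19.92 m³/s
d₂ = Q/(b₂ V₂) = 19.92/(10.94×0.89) = 2.046 m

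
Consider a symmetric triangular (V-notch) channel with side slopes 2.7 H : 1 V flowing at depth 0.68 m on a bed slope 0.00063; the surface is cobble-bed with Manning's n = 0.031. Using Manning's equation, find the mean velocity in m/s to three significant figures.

A = z·y² = 2.7×0.68² = 1.248 m²
P = 2y√(1+z²) = 2×0.68×√(1+2.7²) = 3.916 m
R = A/P = 1.248/3.916 = 0.3188 m
Q = (1/n)·A·R^(2/3)·S^(1/2) = (1/0.031) × 1.248 × 0.3188^(2/3) × 0.00063^(1/2) = 0.4718 m³/s
V = Q/A = 0.4718/1.248 = 0.3779 m/s

0.378 m/s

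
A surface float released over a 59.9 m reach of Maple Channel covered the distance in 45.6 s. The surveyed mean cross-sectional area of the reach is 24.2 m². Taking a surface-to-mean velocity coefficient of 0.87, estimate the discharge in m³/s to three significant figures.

v_surface = L / t̄ = 59.9 / 45.6 = 1.314 m/s
v_mean = 0.87 × 1.314 = 1.143 m/s
Q = A × v_mean = 24.2 × 1.143 = 27.66 m³/s

27.7 m³/s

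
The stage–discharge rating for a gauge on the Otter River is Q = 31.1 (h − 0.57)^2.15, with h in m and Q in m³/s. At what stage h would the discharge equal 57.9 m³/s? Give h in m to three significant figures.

1.91 m

h − h₀ = (Q/C)^(1/b) = (57.9/31.1)^(1/2.15) = 1.335 m
h = 0.57 + 1.335 = 1.905 m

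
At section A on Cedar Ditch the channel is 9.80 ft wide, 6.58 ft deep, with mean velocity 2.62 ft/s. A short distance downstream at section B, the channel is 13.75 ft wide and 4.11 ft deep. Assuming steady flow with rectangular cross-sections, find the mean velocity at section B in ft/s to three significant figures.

Q = A₁V₁ = (9.80×6.58) × 2.62 = 168.9 ft³/s
A₂ = 13.75 × 4.11 = 56.51 ft²
V₂ = Q/A₂ = 168.9/56.51 = 2.990 ft/s

2.99 ft/s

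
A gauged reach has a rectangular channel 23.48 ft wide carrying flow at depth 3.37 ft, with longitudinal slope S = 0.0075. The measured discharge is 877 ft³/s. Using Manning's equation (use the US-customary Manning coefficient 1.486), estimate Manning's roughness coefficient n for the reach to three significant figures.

A = b·y = 23.48 × 3.37 = 79.13 ft²
P = b + 2y = 23.48 + 2×3.37 = 30.22 ft
R = A/P = 79.13/30.22 = 2.618 ft
n = (1.486/Q)·A·R^(2/3)·S^(1/2) = (1.486/877) × 79.13 × 1.900 × 0.08660 = 0.02206

0.0221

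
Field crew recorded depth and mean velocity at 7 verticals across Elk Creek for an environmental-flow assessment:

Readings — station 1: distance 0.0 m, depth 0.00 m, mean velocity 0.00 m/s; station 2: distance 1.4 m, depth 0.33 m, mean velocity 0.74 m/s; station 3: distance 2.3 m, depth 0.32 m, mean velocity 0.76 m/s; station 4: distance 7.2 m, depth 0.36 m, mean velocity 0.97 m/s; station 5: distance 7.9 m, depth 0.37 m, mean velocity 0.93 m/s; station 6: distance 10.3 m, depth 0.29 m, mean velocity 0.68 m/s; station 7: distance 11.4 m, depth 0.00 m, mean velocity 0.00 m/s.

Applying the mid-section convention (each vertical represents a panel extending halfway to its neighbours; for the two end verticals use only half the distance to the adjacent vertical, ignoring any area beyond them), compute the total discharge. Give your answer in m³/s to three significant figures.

2.84 m³/s

w_2 = (2.3 − 0.0)/2 = 1.15 m; q_2 = 0.74 × 0.33 × 1.15 = 0.2808 m³/s
w_3 = (7.2 − 1.4)/2 = 2.9 m; q_3 = 0.76 × 0.32 × 2.9 = 0.7053 m³/s
w_4 = (7.9 − 2.3)/2 = 2.8 m; q_4 = 0.97 × 0.36 × 2.8 = 0.9778 m³/s
w_5 = (10.3 − 7.2)/2 = 1.55 m; q_5 = 0.93 × 0.37 × 1.55 = 0.5334 m³/s
w_6 = (11.4 − 7.9)/2 = 1.75 m; q_6 = 0.68 × 0.29 × 1.75 = 0.3451 m³/s
Stations 1, 7 contribute zero (depth or velocity is 0).
Q = Σ qᵢ = 2.842 m³/s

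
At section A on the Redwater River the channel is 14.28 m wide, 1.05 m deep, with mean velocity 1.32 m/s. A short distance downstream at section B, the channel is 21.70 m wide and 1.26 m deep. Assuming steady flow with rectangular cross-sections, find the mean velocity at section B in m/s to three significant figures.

Q = A₁V₁ = (14.28×1.05) × 1.32 = 19.79 m³/s
A₂ = 21.70 × 1.26 = 27.34 m²
V₂ = Q/A₂ = 19.79/27.34 = 0.7239 m/s

0.724 m/s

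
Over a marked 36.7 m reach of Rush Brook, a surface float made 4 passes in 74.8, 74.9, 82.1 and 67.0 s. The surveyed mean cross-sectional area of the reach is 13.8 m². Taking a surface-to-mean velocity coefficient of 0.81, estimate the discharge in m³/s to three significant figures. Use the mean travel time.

5.49 m³/s

t̄ = (74.8 + 74.9 + 82.1 + 67.0) / 4 = 74.7 s
v_surface = L / t̄ = 36.7 / 74.7 = 0.4913 m/s
v_mean = 0.81 × 0.4913 = 0.3980 m/s
Q = A × v_mean = 13.8 × 0.3980 = 5.492 m³/s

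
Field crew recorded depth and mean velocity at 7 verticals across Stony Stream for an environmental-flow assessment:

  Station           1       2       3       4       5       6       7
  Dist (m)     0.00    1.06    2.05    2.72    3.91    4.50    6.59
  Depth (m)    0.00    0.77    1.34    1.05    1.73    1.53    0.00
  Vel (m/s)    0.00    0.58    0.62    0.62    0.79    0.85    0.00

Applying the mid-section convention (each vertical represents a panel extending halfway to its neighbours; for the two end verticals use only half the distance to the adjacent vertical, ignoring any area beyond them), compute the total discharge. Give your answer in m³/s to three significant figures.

4.71 m³/s

w_2 = (2.05 − 0.00)/2 = 1.025 m; q_2 = 0.58 × 0.77 × 1.025 = 0.4578 m³/s
w_3 = (2.72 − 1.06)/2 = 0.83 m; q_3 = 0.62 × 1.34 × 0.83 = 0.6896 m³/s
w_4 = (3.91 − 2.05)/2 = 0.93 m; q_4 = 0.62 × 1.05 × 0.93 = 0.6054 m³/s
w_5 = (4.50 − 2.72)/2 = 0.89 m; q_5 = 0.79 × 1.73 × 0.89 = 1.216 m³/s
w_6 = (6.59 − 3.91)/2 = 1.34 m; q_6 = 0.85 × 1.53 × 1.34 = 1.743 m³/s
Stations 1, 7 contribute zero (depth or velocity is 0).
Q = Σ qᵢ = 4.712 m³/s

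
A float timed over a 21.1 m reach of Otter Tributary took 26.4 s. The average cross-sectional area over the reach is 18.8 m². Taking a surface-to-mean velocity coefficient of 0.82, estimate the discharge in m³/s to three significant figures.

12.3 m³/s

v_surface = L / t̄ = 21.1 / 26.4 = 0.7992 m/s
v_mean = 0.82 × 0.7992 = 0.6554 m/s
Q = A × v_mean = 18.8 × 0.6554 = 12.32 m³/s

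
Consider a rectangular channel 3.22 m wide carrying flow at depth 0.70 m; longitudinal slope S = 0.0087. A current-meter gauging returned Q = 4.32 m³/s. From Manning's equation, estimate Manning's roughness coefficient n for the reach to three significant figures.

A = b·y = 3.22 × 0.70 = 2.254 m²
P = b + 2y = 3.22 + 2×0.70 = 4.620 m
R = A/P = 2.254/4.620 = 0.4879 m
n = (1/Q)·A·R^(2/3)·S^(1/2) = (1/4.32) × 2.254 × 0.6197 × 0.09327 = 0.03016

0.0302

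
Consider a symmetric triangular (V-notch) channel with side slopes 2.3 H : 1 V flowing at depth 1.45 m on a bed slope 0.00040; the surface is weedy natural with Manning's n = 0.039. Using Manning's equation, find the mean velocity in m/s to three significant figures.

A = z·y² = 2.3×1.45² = 4.836 m²
P = 2y√(1+z²) = 2×1.45×√(1+2.3²) = 7.273 m
R = A/P = 4.836/7.273 = 0.6649 m
Q = (1/n)·A·R^(2/3)·S^(1/2) = (1/0.039) × 4.836 × 0.6649^(2/3) × 0.00040^(1/2) = 1.889 m³/s
V = Q/A = 1.889/4.836 = 0.3907 m/s

0.391 m/s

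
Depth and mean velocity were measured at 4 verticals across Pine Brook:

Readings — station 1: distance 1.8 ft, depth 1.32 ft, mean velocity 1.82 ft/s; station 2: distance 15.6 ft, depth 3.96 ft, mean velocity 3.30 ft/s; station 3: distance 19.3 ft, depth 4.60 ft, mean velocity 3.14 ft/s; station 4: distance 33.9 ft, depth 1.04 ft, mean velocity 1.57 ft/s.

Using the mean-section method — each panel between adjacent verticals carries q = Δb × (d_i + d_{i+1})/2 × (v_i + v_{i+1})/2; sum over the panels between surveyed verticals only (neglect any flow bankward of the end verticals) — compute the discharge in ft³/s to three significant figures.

241 ft³/s

Panel 1-2: Δb = 13.8 ft, d̄ = (1.32+3.96)/2 = 2.64, v̄ = (1.82+3.30)/2 = 2.56 → q = 13.8×2.64×2.56 = 93.27 ft³/s
Panel 2-3: Δb = 3.7 ft, d̄ = (3.96+4.60)/2 = 4.28, v̄ = (3.30+3.14)/2 = 3.22 → q = 3.7×4.28×3.22 = 50.99 ft³/s
Panel 3-4: Δb = 14.6 ft, d̄ = (4.60+1.04)/2 = 2.82, v̄ = (3.14+1.57)/2 = 2.355 → q = 14.6×2.82×2.355 = 96.96 ft³/s
Q = Σ q = 241.2 ft³/s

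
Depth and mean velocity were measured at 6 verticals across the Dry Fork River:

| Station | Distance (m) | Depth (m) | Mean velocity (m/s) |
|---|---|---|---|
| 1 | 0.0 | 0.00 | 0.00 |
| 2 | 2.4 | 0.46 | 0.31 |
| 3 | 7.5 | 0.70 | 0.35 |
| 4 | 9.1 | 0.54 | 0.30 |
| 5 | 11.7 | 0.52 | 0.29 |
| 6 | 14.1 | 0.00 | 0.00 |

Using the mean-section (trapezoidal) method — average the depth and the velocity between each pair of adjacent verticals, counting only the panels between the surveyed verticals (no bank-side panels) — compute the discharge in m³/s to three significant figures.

1.88 m³/s

Panel 1-2: Δb = 2.4 m, d̄ = (0.00+0.46)/2 = 0.23, v̄ = (0.00+0.31)/2 = 0.155 → q = 2.4×0.23×0.155 = 0.08556 m³/s
Panel 2-3: Δb = 5.1 m, d̄ = (0.46+0.70)/2 = 0.58, v̄ = (0.31+0.35)/2 = 0.33 → q = 5.1×0.58×0.33 = 0.9761 m³/s
Panel 3-4: Δb = 1.6 m, d̄ = (0.70+0.54)/2 = 0.62, v̄ = (0.35+0.30)/2 = 0.325 → q = 1.6×0.62×0.325 = 0.3224 m³/s
Panel 4-5: Δb = 2.6 m, d̄ = (0.54+0.52)/2 = 0.53, v̄ = (0.30+0.29)/2 = 0.295 → q = 2.6×0.53×0.295 = 0.4065 m³/s
Panel 5-6: Δb = 2.4 m, d̄ = (0.52+0.00)/2 = 0.26, v̄ = (0.29+0.00)/2 = 0.145 → q = 2.4×0.26×0.145 = 0.09048 m³/s
Q = Σ q = 1.881 m³/s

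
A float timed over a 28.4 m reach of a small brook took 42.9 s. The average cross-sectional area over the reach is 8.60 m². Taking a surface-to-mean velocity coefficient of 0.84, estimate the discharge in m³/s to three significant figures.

v_surface = L / t̄ = 28.4 / 42.9 = 0.6620 m/s
v_mean = 0.84 × 0.6620 = 0.5561 m/s
Q = A × v_mean = 8.60 × 0.5561 = 4.782 m³/s

4.78 m³/s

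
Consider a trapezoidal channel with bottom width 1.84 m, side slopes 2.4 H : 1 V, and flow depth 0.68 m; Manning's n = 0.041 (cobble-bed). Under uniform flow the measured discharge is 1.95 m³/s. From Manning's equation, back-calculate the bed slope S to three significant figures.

A = (b + z·y)·y = (1.84 + 2.4×0.68)×0.68 = 2.361 m²
P = b + 2y√(1+z²) = 1.84 + 2×0.68×√(1+2.4²) = 5.376 m
R = A/P = 2.361/5.376 = 0.4392 m
S = (Q·n / (1·A·R^(2/3)))² = (1.95×0.041 / (1×2.361×0.5778))² = 0.003435

0.00344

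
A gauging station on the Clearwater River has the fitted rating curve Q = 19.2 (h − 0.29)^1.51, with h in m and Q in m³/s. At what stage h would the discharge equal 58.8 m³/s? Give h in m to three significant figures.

h − h₀ = (Q/C)^(1/b) = (58.8/19.2)^(1/1.51) = 2.098 m
h = 0.29 + 2.098 = 2.388 m

2.39 m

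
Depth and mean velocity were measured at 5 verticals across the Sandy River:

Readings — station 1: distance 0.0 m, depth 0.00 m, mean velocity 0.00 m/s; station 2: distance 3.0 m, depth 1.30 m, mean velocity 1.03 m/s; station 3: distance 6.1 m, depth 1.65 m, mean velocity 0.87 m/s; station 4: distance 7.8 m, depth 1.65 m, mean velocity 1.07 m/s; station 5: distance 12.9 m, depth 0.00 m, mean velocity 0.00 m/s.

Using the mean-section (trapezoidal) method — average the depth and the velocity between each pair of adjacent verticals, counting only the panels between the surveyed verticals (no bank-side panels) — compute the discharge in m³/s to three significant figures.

Panel 1-2: Δb = 3 m, d̄ = (0.00+1.30)/2 = 0.65, v̄ = (0.00+1.03)/2 = 0.515 → q = 3×0.65×0.515 = 1.004 m³/s
Panel 2-3: Δb = 3.1 m, d̄ = (1.30+1.65)/2 = 1.475, v̄ = (1.03+0.87)/2 = 0.95 → q = 3.1×1.475×0.95 = 4.344 m³/s
Panel 3-4: Δb = 1.7 m, d̄ = (1.65+1.65)/2 = 1.65, v̄ = (0.87+1.07)/2 = 0.97 → q = 1.7×1.65×0.97 = 2.721 m³/s
Panel 4-5: Δb = 5.1 m, d̄ = (1.65+0.00)/2 = 0.825, v̄ = (1.07+0.00)/2 = 0.535 → q = 5.1×0.825×0.535 = 2.251 m³/s
Q = Σ q = 10.32 m³/s

10.3 m³/s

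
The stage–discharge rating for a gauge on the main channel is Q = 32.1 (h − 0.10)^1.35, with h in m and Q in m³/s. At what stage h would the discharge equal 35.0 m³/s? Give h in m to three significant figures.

h − h₀ = (Q/C)^(1/b) = (35.0/32.1)^(1/1.35) = 1.066 m
h = 0.10 + 1.066 = 1.166 m

1.17 m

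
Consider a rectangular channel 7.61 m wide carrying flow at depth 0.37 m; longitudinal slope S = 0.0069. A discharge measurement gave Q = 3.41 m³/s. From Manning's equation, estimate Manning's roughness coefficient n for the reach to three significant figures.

0.0332

A = b·y = 7.61 × 0.37 = 2.816 m²
P = b + 2y = 7.61 + 2×0.37 = 8.350 m
R = A/P = 2.816/8.350 = 0.3372 m
n = (1/Q)·A·R^(2/3)·S^(1/2) = (1/3.41) × 2.816 × 0.4845 × 0.08307 = 0.03323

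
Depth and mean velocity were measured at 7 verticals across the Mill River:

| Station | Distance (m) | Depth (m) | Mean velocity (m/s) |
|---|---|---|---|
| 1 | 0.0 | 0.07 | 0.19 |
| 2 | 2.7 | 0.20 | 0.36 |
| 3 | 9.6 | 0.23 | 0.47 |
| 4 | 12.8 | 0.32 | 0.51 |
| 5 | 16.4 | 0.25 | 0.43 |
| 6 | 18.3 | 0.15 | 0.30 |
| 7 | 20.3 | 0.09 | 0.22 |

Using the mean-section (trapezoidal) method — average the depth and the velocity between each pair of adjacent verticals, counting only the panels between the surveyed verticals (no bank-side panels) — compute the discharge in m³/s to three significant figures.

Panel 1-2: Δb = 2.7 m, d̄ = (0.07+0.20)/2 = 0.135, v̄ = (0.19+0.36)/2 = 0.275 → q = 2.7×0.135×0.275 = 0.1002 m³/s
Panel 2-3: Δb = 6.9 m, d̄ = (0.20+0.23)/2 = 0.215, v̄ = (0.36+0.47)/2 = 0.415 → q = 6.9×0.215×0.415 = 0.6157 m³/s
Panel 3-4: Δb = 3.2 m, d̄ = (0.23+0.32)/2 = 0.275, v̄ = (0.47+0.51)/2 = 0.49 → q = 3.2×0.275×0.49 = 0.4312 m³/s
Panel 4-5: Δb = 3.6 m, d̄ = (0.32+0.25)/2 = 0.285, v̄ = (0.51+0.43)/2 = 0.47 → q = 3.6×0.285×0.47 = 0.4822 m³/s
Panel 5-6: Δb = 1.9 m, d̄ = (0.25+0.15)/2 = 0.2, v̄ = (0.43+0.30)/2 = 0.365 → q = 1.9×0.2×0.365 = 0.1387 m³/s
Panel 6-7: Δb = 2 m, d̄ = (0.15+0.09)/2 = 0.12, v̄ = (0.30+0.22)/2 = 0.26 → q = 2×0.12×0.26 = 0.06240 m³/s
Q = Σ q = 1.830 m³/s

1.83 m³/s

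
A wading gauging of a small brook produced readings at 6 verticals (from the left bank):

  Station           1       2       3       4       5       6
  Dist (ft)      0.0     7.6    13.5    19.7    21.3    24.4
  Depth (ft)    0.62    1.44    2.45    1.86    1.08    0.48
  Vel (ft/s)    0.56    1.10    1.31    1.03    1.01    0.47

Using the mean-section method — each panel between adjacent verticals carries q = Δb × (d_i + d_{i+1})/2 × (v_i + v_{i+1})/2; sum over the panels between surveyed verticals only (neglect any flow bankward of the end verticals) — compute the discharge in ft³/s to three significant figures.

Panel 1-2: Δb = 7.6 ft, d̄ = (0.62+1.44)/2 = 1.03, v̄ = (0.56+1.10)/2 = 0.83 → q = 7.6×1.03×0.83 = 6.497 ft³/s
Panel 2-3: Δb = 5.9 ft, d̄ = (1.44+2.45)/2 = 1.945, v̄ = (1.10+1.31)/2 = 1.205 → q = 5.9×1.945×1.205 = 13.83 ft³/s
Panel 3-4: Δb = 6.2 ft, d̄ = (2.45+1.86)/2 = 2.155, v̄ = (1.31+1.03)/2 = 1.17 → q = 6.2×2.155×1.17 = 15.63 ft³/s
Panel 4-5: Δb = 1.6 ft, d̄ = (1.86+1.08)/2 = 1.47, v̄ = (1.03+1.01)/2 = 1.02 → q = 1.6×1.47×1.02 = 2.399 ft³/s
Panel 5-6: Δb = 3.1 ft, d̄ = (1.08+0.48)/2 = 0.78, v̄ = (1.01+0.47)/2 = 0.74 → q = 3.1×0.78×0.74 = 1.789 ft³/s
Q = Σ q = 40.15 ft³/s

40.1 ft³/s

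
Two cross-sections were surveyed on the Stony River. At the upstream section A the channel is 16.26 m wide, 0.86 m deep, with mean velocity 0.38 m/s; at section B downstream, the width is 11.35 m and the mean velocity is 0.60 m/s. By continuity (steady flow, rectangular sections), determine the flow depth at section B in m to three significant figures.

0.780 m

Q = A₁V₁ = (16.26×0.86) × 0.38 = 5.314 m³/s
d₂ = Q/(b₂ V₂) = 5.314/(11.35×0.60) = 0.7803 m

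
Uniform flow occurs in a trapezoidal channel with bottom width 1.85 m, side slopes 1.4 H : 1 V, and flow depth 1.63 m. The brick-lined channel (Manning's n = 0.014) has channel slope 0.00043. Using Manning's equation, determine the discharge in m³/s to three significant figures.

A = (b + z·y)·y = (1.85 + 1.4×1.63)×1.63 = 6.735 m²
P = b + 2y√(1+z²) = 1.85 + 2×1.63×√(1+1.4²) = 7.459 m
R = A/P = 6.735/7.459 = 0.9030 m
Q = (1/n)·A·R^(2/3)·S^(1/2) = (1/0.014) × 6.735 × 0.9030^(2/3) × 0.00043^(1/2) = 9.320 m³/s

9.32 m³/s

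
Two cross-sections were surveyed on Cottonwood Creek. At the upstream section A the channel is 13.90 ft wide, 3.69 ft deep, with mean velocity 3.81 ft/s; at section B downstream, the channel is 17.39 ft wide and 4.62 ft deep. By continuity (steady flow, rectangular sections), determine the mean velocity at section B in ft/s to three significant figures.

2.43 ft/s

Q = A₁V₁ = (13.90×3.69) × 3.81 = 195.4 ft³/s
A₂ = 17.39 × 4.62 = 80.34 ft²
V₂ = Q/A₂ = 195.4/80.34 = 2.432 ft/s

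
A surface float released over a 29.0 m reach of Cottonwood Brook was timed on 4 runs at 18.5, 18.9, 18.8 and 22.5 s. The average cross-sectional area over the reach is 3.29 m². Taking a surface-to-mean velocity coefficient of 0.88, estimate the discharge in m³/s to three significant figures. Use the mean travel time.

t̄ = (18.5 + 18.9 + 18.8 + 22.5) / 4 = 19.675 s
v_surface = L / t̄ = 29.0 / 19.675 = 1.474 m/s
v_mean = 0.88 × 1.474 = 1.297 m/s
Q = A × v_mean = 3.29 × 1.297 = 4.267 m³/s

4.27 m³/s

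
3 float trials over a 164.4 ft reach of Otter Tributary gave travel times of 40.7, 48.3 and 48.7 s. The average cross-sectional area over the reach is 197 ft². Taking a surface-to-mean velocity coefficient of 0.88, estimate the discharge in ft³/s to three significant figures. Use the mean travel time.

621 ft³/s

t̄ = (40.7 + 48.3 + 48.7) / 3 = 45.9 s
v_surface = L / t̄ = 164.4 / 45.9 = 3.582 ft/s
v_mean = 0.88 × 3.582 = 3.152 ft/s
Q = A × v_mean = 197 × 3.152 = 620.9 ft³/s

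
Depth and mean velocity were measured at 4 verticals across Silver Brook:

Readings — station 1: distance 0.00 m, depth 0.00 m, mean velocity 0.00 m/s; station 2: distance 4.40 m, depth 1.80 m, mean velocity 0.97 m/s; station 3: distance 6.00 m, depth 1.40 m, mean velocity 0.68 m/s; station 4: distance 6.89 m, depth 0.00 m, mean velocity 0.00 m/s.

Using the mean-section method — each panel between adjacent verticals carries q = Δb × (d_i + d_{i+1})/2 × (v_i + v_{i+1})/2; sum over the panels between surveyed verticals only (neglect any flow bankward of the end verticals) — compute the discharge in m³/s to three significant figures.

4.24 m³/s

Panel 1-2: Δb = 4.4 m, d̄ = (0.00+1.80)/2 = 0.9, v̄ = (0.00+0.97)/2 = 0.485 → q = 4.4×0.9×0.485 = 1.921 m³/s
Panel 2-3: Δb = 1.6 m, d̄ = (1.80+1.40)/2 = 1.6, v̄ = (0.97+0.68)/2 = 0.825 → q = 1.6×1.6×0.825 = 2.112 m³/s
Panel 3-4: Δb = 0.89 m, d̄ = (1.40+0.00)/2 = 0.7, v̄ = (0.68+0.00)/2 = 0.34 → q = 0.89×0.7×0.34 = 0.2118 m³/s
Q = Σ q = 4.244 m³/s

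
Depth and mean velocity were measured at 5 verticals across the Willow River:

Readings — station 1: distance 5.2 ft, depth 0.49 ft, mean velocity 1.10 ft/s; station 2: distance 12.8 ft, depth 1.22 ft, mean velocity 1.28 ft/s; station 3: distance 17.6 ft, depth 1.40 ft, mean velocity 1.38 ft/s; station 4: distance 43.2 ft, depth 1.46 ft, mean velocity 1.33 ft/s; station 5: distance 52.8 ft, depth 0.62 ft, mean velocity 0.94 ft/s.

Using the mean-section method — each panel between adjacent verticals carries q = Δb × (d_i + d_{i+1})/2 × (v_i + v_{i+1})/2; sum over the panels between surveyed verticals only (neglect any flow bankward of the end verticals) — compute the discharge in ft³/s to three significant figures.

Panel 1-2: Δb = 7.6 ft, d̄ = (0.49+1.22)/2 = 0.855, v̄ = (1.10+1.28)/2 = 1.19 → q = 7.6×0.855×1.19 = 7.733 ft³/s
Panel 2-3: Δb = 4.8 ft, d̄ = (1.22+1.40)/2 = 1.31, v̄ = (1.28+1.38)/2 = 1.33 → q = 4.8×1.31×1.33 = 8.363 ft³/s
Panel 3-4: Δb = 25.6 ft, d̄ = (1.40+1.46)/2 = 1.43, v̄ = (1.38+1.33)/2 = 1.355 → q = 25.6×1.43×1.355 = 49.60 ft³/s
Panel 4-5: Δb = 9.6 ft, d̄ = (1.46+0.62)/2 = 1.04, v̄ = (1.33+0.94)/2 = 1.135 → q = 9.6×1.04×1.135 = 11.33 ft³/s
Q = Σ q = 77.03 ft³/s

77.0 ft³/s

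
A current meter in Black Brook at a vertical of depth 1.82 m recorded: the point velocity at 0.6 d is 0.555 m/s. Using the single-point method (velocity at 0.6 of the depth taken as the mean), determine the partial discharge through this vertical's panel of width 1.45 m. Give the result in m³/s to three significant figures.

v̄ = v₀.₆ = 0.555 m/s
q = v̄ × d × w = 0.5550 × 1.82 × 1.45 = 1.465 m³/s

1.46 m³/s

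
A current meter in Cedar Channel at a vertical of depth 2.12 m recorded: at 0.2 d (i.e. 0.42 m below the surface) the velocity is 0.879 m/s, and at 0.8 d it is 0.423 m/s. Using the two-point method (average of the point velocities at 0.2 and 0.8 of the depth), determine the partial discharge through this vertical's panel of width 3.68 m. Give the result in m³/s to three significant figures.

v̄ = (0.879 + 0.423) / 2 = 0.6510 m/s
q = v̄ × d × w = 0.6510 × 2.12 × 3.68 = 5.079 m³/s

5.08 m³/s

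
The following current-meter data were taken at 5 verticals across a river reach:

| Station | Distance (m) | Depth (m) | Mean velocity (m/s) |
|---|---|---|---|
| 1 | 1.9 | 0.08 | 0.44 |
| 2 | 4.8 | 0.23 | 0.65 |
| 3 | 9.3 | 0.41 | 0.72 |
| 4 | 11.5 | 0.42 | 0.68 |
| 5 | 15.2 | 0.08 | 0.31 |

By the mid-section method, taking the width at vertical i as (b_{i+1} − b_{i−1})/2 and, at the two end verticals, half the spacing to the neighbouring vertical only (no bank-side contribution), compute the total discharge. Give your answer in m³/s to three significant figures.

2.48 m³/s

w_1 = (4.8 − 1.9)/2 = 1.45 m; q_1 = 0.44 × 0.08 × 1.45 = 0.05104 m³/s
w_2 = (9.3 − 1.9)/2 = 3.7 m; q_2 = 0.65 × 0.23 × 3.7 = 0.5532 m³/s
w_3 = (11.5 − 4.8)/2 = 3.35 m; q_3 = 0.72 × 0.41 × 3.35 = 0.9889 m³/s
w_4 = (15.2 − 9.3)/2 = 2.95 m; q_4 = 0.68 × 0.42 × 2.95 = 0.8425 m³/s
w_5 = (15.2 − 11.5)/2 = 1.85 m; q_5 = 0.31 × 0.08 × 1.85 = 0.04588 m³/s
Q = Σ qᵢ = 2.482 m³/s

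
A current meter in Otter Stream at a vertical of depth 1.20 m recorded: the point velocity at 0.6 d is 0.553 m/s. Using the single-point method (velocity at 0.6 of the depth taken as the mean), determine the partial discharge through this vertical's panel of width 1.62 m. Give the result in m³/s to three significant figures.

v̄ = v₀.₆ = 0.553 m/s
q = v̄ × d × w = 0.5530 × 1.20 × 1.62 = 1.075 m³/s

1.08 m³/s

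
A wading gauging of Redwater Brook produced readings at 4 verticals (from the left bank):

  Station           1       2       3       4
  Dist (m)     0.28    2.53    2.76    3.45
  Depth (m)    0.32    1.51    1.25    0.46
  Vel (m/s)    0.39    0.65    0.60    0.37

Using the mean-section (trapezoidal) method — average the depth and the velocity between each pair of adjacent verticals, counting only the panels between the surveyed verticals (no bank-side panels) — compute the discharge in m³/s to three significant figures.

Panel 1-2: Δb = 2.25 m, d̄ = (0.32+1.51)/2 = 0.915, v̄ = (0.39+0.65)/2 = 0.52 → q = 2.25×0.915×0.52 = 1.071 m³/s
Panel 2-3: Δb = 0.23 m, d̄ = (1.51+1.25)/2 = 1.38, v̄ = (0.65+0.60)/2 = 0.625 → q = 0.23×1.38×0.625 = 0.1984 m³/s
Panel 3-4: Δb = 0.69 m, d̄ = (1.25+0.46)/2 = 0.855, v̄ = (0.60+0.37)/2 = 0.485 → q = 0.69×0.855×0.485 = 0.2861 m³/s
Q = Σ q = 1.555 m³/s

1.56 m³/s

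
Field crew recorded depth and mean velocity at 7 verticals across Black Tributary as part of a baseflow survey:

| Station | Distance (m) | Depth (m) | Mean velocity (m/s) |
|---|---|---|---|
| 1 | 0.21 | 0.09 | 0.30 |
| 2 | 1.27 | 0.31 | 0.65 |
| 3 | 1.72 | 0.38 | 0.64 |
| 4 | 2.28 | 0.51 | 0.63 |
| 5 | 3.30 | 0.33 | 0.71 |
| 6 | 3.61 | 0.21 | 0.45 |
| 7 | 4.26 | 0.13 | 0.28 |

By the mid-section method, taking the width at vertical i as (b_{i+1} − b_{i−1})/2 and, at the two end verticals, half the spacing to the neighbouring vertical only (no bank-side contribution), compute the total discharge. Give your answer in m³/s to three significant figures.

0.756 m³/s

w_1 = (1.27 − 0.21)/2 = 0.53 m; q_1 = 0.30 × 0.09 × 0.53 = 0.01431 m³/s
w_2 = (1.72 − 0.21)/2 = 0.755 m; q_2 = 0.65 × 0.31 × 0.755 = 0.1521 m³/s
w_3 = (2.28 − 1.27)/2 = 0.505 m; q_3 = 0.64 × 0.38 × 0.505 = 0.1228 m³/s
w_4 = (3.30 − 1.72)/2 = 0.79 m; q_4 = 0.63 × 0.51 × 0.79 = 0.2538 m³/s
w_5 = (3.61 − 2.28)/2 = 0.665 m; q_5 = 0.71 × 0.33 × 0.665 = 0.1558 m³/s
w_6 = (4.26 − 3.30)/2 = 0.48 m; q_6 = 0.45 × 0.21 × 0.48 = 0.04536 m³/s
w_7 = (4.26 − 3.61)/2 = 0.325 m; q_7 = 0.28 × 0.13 × 0.325 = 0.01183 m³/s
Q = Σ qᵢ = 0.7561 m³/s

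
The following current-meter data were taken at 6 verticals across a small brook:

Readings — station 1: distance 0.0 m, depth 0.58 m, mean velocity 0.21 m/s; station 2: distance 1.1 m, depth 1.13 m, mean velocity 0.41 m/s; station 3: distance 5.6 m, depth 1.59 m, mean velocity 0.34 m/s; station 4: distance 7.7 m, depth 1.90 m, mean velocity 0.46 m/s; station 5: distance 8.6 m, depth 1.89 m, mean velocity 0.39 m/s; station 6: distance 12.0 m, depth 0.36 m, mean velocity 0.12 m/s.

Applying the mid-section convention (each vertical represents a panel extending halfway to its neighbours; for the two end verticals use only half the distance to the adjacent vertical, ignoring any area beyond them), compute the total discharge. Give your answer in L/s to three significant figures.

6120 L/s

w_1 = (1.1 − 0.0)/2 = 0.55 m; q_1 = 0.21 × 0.58 × 0.55 = 0.06699 m³/s
w_2 = (5.6 − 0.0)/2 = 2.8 m; q_2 = 0.41 × 1.13 × 2.8 = 1.297 m³/s
w_3 = (7.7 − 1.1)/2 = 3.3 m; q_3 = 0.34 × 1.59 × 3.3 = 1.784 m³/s
w_4 = (8.6 − 5.6)/2 = 1.5 m; q_4 = 0.46 × 1.90 × 1.5 = 1.311 m³/s
w_5 = (12.0 − 7.7)/2 = 2.15 m; q_5 = 0.39 × 1.89 × 2.15 = 1.585 m³/s
w_6 = (12.0 − 8.6)/2 = 1.7 m; q_6 = 0.12 × 0.36 × 1.7 = 0.07344 m³/s
Q = Σ qᵢ = 6.117 m³/s
= 6.117 × 1000 = 6117 L/s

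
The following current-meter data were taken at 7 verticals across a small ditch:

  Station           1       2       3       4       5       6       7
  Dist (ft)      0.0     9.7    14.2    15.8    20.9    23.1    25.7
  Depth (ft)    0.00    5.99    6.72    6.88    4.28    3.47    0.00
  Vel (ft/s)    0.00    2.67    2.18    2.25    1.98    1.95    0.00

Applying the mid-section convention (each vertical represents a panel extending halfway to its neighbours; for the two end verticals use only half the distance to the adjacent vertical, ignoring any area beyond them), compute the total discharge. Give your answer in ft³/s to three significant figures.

257 ft³/s

w_2 = (14.2 − 0.0)/2 = 7.1 ft; q_2 = 2.67 × 5.99 × 7.1 = 113.6 ft³/s
w_3 = (15.8 − 9.7)/2 = 3.05 ft; q_3 = 2.18 × 6.72 × 3.05 = 44.68 ft³/s
w_4 = (20.9 − 14.2)/2 = 3.35 ft; q_4 = 2.25 × 6.88 × 3.35 = 51.86 ft³/s
w_5 = (23.1 − 15.8)/2 = 3.65 ft; q_5 = 1.98 × 4.28 × 3.65 = 30.93 ft³/s
w_6 = (25.7 − 20.9)/2 = 2.4 ft; q_6 = 1.95 × 3.47 × 2.4 = 16.24 ft³/s
Stations 1, 7 contribute zero (depth or velocity is 0).
Q = Σ qᵢ = 257.3 ft³/s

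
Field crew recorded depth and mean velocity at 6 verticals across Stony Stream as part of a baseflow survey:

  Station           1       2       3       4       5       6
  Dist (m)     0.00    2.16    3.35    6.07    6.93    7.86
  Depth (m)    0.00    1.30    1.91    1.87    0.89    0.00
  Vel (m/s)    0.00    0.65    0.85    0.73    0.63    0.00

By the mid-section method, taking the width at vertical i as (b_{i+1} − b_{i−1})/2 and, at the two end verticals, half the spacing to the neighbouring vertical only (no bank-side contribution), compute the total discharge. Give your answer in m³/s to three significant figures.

7.53 m³/s

w_2 = (3.35 − 0.00)/2 = 1.675 m; q_2 = 0.65 × 1.30 × 1.675 = 1.415 m³/s
w_3 = (6.07 − 2.16)/2 = 1.955 m; q_3 = 0.85 × 1.91 × 1.955 = 3.174 m³/s
w_4 = (6.93 − 3.35)/2 = 1.79 m; q_4 = 0.73 × 1.87 × 1.79 = 2.444 m³/s
w_5 = (7.86 − 6.07)/2 = 0.895 m; q_5 = 0.63 × 0.89 × 0.895 = 0.5018 m³/s
Stations 1, 6 contribute zero (depth or velocity is 0).
Q = Σ qᵢ = 7.535 m³/s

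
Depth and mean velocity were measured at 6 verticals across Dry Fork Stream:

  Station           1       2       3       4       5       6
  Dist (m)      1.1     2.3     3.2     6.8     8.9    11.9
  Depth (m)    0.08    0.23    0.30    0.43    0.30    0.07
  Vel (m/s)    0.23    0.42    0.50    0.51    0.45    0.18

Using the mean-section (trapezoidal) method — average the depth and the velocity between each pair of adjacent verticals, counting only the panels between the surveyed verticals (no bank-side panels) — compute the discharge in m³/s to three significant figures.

Panel 1-2: Δb = 1.2 m, d̄ = (0.08+0.23)/2 = 0.155, v̄ = (0.23+0.42)/2 = 0.325 → q = 1.2×0.155×0.325 = 0.06045 m³/s
Panel 2-3: Δb = 0.9 m, d̄ = (0.23+0.30)/2 = 0.265, v̄ = (0.42+0.50)/2 = 0.46 → q = 0.9×0.265×0.46 = 0.1097 m³/s
Panel 3-4: Δb = 3.6 m, d̄ = (0.30+0.43)/2 = 0.365, v̄ = (0.50+0.51)/2 = 0.505 → q = 3.6×0.365×0.505 = 0.6636 m³/s
Panel 4-5: Δb = 2.1 m, d̄ = (0.43+0.30)/2 = 0.365, v̄ = (0.51+0.45)/2 = 0.48 → q = 2.1×0.365×0.48 = 0.3679 m³/s
Panel 5-6: Δb = 3 m, d̄ = (0.30+0.07)/2 = 0.185, v̄ = (0.45+0.18)/2 = 0.315 → q = 3×0.185×0.315 = 0.1748 m³/s
Q = Σ q = 1.376 m³/s

1.38 m³/s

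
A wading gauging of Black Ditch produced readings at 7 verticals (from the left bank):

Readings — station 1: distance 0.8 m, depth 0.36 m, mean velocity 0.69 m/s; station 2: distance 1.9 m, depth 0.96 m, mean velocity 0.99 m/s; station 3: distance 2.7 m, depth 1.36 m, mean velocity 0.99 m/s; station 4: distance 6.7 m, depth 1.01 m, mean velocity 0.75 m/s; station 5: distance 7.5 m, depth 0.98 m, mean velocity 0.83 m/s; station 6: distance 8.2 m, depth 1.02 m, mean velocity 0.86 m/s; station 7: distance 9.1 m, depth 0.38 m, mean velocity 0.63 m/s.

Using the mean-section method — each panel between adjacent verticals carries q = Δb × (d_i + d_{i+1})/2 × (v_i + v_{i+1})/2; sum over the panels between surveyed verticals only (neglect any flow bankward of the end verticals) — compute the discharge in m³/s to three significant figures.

Panel 1-2: Δb = 1.1 m, d̄ = (0.36+0.96)/2 = 0.66, v̄ = (0.69+0.99)/2 = 0.84 → q = 1.1×0.66×0.84 = 0.6098 m³/s
Panel 2-3: Δb = 0.8 m, d̄ = (0.96+1.36)/2 = 1.16, v̄ = (0.99+0.99)/2 = 0.99 → q = 0.8×1.16×0.99 = 0.9187 m³/s
Panel 3-4: Δb = 4 m, d̄ = (1.36+1.01)/2 = 1.185, v̄ = (0.99+0.75)/2 = 0.87 → q = 4×1.185×0.87 = 4.124 m³/s
Panel 4-5: Δb = 0.8 m, d̄ = (1.01+0.98)/2 = 0.995, v̄ = (0.75+0.83)/2 = 0.79 → q = 0.8×0.995×0.79 = 0.6288 m³/s
Panel 5-6: Δb = 0.7 m, d̄ = (0.98+1.02)/2 = 1, v̄ = (0.83+0.86)/2 = 0.845 → q = 0.7×1×0.845 = 0.5915 m³/s
Panel 6-7: Δb = 0.9 m, d̄ = (1.02+0.38)/2 = 0.7, v̄ = (0.86+0.63)/2 = 0.745 → q = 0.9×0.7×0.745 = 0.4694 m³/s
Q = Σ q = 7.342 m³/s

7.34 m³/s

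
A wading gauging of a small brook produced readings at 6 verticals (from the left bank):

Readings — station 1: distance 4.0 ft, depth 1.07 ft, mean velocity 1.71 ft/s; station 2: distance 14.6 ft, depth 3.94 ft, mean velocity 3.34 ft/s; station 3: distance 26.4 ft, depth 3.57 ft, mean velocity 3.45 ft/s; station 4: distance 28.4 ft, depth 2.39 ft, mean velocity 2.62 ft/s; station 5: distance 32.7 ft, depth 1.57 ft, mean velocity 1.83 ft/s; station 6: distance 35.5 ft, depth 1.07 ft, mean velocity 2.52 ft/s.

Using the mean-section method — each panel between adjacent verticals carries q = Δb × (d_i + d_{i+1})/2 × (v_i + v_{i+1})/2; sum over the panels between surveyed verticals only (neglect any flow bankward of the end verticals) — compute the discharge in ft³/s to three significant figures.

263 ft³/s

Panel 1-2: Δb = 10.6 ft, d̄ = (1.07+3.94)/2 = 2.505, v̄ = (1.71+3.34)/2 = 2.525 → q = 10.6×2.505×2.525 = 67.05 ft³/s
Panel 2-3: Δb = 11.8 ft, d̄ = (3.94+3.57)/2 = 3.755, v̄ = (3.34+3.45)/2 = 3.395 → q = 11.8×3.755×3.395 = 150.4 ft³/s
Panel 3-4: Δb = 2 ft, d̄ = (3.57+2.39)/2 = 2.98, v̄ = (3.45+2.62)/2 = 3.035 → q = 2×2.98×3.035 = 18.09 ft³/s
Panel 4-5: Δb = 4.3 ft, d̄ = (2.39+1.57)/2 = 1.98, v̄ = (2.62+1.83)/2 = 2.225 → q = 4.3×1.98×2.225 = 18.94 ft³/s
Panel 5-6: Δb = 2.8 ft, d̄ = (1.57+1.07)/2 = 1.32, v̄ = (1.83+2.52)/2 = 2.175 → q = 2.8×1.32×2.175 = 8.039 ft³/s
Q = Σ q = 262.5 ft³/s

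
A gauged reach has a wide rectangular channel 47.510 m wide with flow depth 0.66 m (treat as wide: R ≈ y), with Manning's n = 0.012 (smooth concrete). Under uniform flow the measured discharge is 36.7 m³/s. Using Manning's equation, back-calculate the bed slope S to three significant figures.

0.000343

A = b·y = 47.510 × 0.66 = 31.36 m²
Wide channel: R ≈ y = 0.66 m
S = (Q·n / (1·A·R^(2/3)))² = (36.7×0.012 / (1×31.36×0.7580))² = 0.0003433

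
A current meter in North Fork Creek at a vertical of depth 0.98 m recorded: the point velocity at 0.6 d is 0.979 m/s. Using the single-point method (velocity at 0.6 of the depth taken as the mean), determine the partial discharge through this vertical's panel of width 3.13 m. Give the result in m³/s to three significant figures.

v̄ = v₀.₆ = 0.979 m/s
q = v̄ × d × w = 0.9790 × 0.98 × 3.13 = 3.003 m³/s

3.00 m³/s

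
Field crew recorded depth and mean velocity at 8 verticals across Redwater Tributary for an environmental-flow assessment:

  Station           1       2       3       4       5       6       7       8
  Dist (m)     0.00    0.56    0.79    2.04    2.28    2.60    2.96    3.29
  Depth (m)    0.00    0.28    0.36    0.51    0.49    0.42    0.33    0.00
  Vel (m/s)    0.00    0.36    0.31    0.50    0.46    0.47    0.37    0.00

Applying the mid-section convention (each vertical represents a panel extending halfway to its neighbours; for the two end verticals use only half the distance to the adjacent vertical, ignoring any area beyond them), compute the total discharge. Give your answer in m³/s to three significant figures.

0.485 m³/s

w_2 = (0.79 − 0.00)/2 = 0.395 m; q_2 = 0.36 × 0.28 × 0.395 = 0.03982 m³/s
w_3 = (2.04 − 0.56)/2 = 0.74 m; q_3 = 0.31 × 0.36 × 0.74 = 0.08258 m³/s
w_4 = (2.28 − 0.79)/2 = 0.745 m; q_4 = 0.50 × 0.51 × 0.745 = 0.1900 m³/s
w_5 = (2.60 − 2.04)/2 = 0.28 m; q_5 = 0.46 × 0.49 × 0.28 = 0.06311 m³/s
w_6 = (2.96 − 2.28)/2 = 0.34 m; q_6 = 0.47 × 0.42 × 0.34 = 0.06712 m³/s
w_7 = (3.29 − 2.60)/2 = 0.345 m; q_7 = 0.37 × 0.33 × 0.345 = 0.04212 m³/s
Stations 1, 8 contribute zero (depth or velocity is 0).
Q = Σ qᵢ = 0.4847 m³/s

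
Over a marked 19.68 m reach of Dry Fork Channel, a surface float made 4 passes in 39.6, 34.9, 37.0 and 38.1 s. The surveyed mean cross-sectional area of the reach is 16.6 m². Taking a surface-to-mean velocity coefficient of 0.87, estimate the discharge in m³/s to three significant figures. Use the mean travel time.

7.60 m³/s

t̄ = (39.6 + 34.9 + 37.0 + 38.1) / 4 = 37.4 s
v_surface = L / t̄ = 19.68 / 37.4 = 0.5262 m/s
v_mean = 0.87 × 0.5262 = 0.4578 m/s
Q = A × v_mean = 16.6 × 0.4578 = 7.599 m³/s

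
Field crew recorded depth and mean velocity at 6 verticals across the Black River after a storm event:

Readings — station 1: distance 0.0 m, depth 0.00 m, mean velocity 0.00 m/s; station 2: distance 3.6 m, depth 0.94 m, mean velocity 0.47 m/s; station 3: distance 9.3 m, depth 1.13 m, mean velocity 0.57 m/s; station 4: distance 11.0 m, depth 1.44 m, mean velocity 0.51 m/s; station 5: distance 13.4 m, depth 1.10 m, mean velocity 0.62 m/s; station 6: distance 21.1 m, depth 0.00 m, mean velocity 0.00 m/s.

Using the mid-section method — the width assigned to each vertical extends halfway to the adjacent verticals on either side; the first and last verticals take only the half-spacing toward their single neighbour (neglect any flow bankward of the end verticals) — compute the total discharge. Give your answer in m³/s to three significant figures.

9.39 m³/s

w_2 = (9.3 − 0.0)/2 = 4.65 m; q_2 = 0.47 × 0.94 × 4.65 = 2.054 m³/s
w_3 = (11.0 − 3.6)/2 = 3.7 m; q_3 = 0.57 × 1.13 × 3.7 = 2.383 m³/s
w_4 = (13.4 − 9.3)/2 = 2.05 m; q_4 = 0.51 × 1.44 × 2.05 = 1.506 m³/s
w_5 = (21.1 − 11.0)/2 = 5.05 m; q_5 = 0.62 × 1.10 × 5.05 = 3.444 m³/s
Stations 1, 6 contribute zero (depth or velocity is 0).
Q = Σ qᵢ = 9.387 m³/s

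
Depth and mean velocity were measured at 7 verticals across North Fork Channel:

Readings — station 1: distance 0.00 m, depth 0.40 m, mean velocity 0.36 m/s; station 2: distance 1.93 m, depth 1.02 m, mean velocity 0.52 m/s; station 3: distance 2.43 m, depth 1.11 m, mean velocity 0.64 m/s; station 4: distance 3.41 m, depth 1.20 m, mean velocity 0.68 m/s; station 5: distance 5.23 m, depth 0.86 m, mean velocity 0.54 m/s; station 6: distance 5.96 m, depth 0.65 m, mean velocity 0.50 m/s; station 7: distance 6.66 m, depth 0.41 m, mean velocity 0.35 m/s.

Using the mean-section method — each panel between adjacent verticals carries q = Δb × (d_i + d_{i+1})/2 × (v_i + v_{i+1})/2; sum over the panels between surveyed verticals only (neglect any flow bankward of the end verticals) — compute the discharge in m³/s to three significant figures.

3.25 m³/s

Panel 1-2: Δb = 1.93 m, d̄ = (0.40+1.02)/2 = 0.71, v̄ = (0.36+0.52)/2 = 0.44 → q = 1.93×0.71×0.44 = 0.6029 m³/s
Panel 2-3: Δb = 0.5 m, d̄ = (1.02+1.11)/2 = 1.065, v̄ = (0.52+0.64)/2 = 0.58 → q = 0.5×1.065×0.58 = 0.3089 m³/s
Panel 3-4: Δb = 0.98 m, d̄ = (1.11+1.20)/2 = 1.155, v̄ = (0.64+0.68)/2 = 0.66 → q = 0.98×1.155×0.66 = 0.7471 m³/s
Panel 4-5: Δb = 1.82 m, d̄ = (1.20+0.86)/2 = 1.03, v̄ = (0.68+0.54)/2 = 0.61 → q = 1.82×1.03×0.61 = 1.144 m³/s
Panel 5-6: Δb = 0.73 m, d̄ = (0.86+0.65)/2 = 0.755, v̄ = (0.54+0.50)/2 = 0.52 → q = 0.73×0.755×0.52 = 0.2866 m³/s
Panel 6-7: Δb = 0.7 m, d̄ = (0.65+0.41)/2 = 0.53, v̄ = (0.50+0.35)/2 = 0.425 → q = 0.7×0.53×0.425 = 0.1577 m³/s
Q = Σ q = 3.247 m³/s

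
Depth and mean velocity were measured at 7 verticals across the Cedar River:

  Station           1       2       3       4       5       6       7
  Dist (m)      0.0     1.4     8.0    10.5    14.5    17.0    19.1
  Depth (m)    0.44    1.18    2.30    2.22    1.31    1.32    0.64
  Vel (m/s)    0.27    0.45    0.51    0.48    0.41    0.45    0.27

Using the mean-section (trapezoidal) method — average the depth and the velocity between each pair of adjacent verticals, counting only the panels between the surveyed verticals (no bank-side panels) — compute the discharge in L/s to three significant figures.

14000 L/s

Panel 1-2: Δb = 1.4 m, d̄ = (0.44+1.18)/2 = 0.81, v̄ = (0.27+0.45)/2 = 0.36 → q = 1.4×0.81×0.36 = 0.4082 m³/s
Panel 2-3: Δb = 6.6 m, d̄ = (1.18+2.30)/2 = 1.74, v̄ = (0.45+0.51)/2 = 0.48 → q = 6.6×1.74×0.48 = 5.512 m³/s
Panel 3-4: Δb = 2.5 m, d̄ = (2.30+2.22)/2 = 2.26, v̄ = (0.51+0.48)/2 = 0.495 → q = 2.5×2.26×0.495 = 2.797 m³/s
Panel 4-5: Δb = 4 m, d̄ = (2.22+1.31)/2 = 1.765, v̄ = (0.48+0.41)/2 = 0.445 → q = 4×1.765×0.445 = 3.142 m³/s
Panel 5-6: Δb = 2.5 m, d̄ = (1.31+1.32)/2 = 1.315, v̄ = (0.41+0.45)/2 = 0.43 → q = 2.5×1.315×0.43 = 1.414 m³/s
Panel 6-7: Δb = 2.1 m, d̄ = (1.32+0.64)/2 = 0.98, v̄ = (0.45+0.27)/2 = 0.36 → q = 2.1×0.98×0.36 = 0.7409 m³/s
Q = Σ q = 14.01 m³/s
= 14.01 × 1000 = 14010 L/s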